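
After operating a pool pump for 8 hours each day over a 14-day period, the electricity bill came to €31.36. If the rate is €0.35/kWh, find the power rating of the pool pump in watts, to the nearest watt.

Energy = €31.36 ÷ €0.35/kWh = 89.6 kWh
Runtime = 8 h/day × 14 days = 112 h
Power = 89.6 kWh ÷ 112 h = 0.8 kW = 800 W

800 W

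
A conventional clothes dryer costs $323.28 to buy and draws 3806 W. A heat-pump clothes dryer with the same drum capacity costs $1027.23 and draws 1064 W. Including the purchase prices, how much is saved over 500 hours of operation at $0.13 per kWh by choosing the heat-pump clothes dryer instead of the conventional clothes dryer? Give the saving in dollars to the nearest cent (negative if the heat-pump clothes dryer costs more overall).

conventional clothes dryer: $323.28 + (3806/1000) kW × 500 h × $0.13 = $323.28 + $247.39 = $570.67
heat-pump clothes dryer: $1027.23 + (1064/1000) kW × 500 h × $0.13 = $1027.23 + $69.16 = $1096.39
Saving = $570.67 − $1096.39 = −$525.72

-$525.72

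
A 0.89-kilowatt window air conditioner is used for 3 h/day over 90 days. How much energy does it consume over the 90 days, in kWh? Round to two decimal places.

240.30 kWh

Runtime = 3 h/day × 90 days = 270 h
Energy = 0.89 kW × 270 h = 240.3 kWh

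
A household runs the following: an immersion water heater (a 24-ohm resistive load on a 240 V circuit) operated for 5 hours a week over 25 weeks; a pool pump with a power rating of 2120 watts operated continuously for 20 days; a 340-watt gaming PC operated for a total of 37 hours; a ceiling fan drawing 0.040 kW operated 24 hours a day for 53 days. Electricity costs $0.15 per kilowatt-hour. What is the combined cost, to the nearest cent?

immersion water heater: Power = V²/R = 240²/24 = 2400 W = 2.4 kW
immersion water heater: Runtime = 5 h/week × 25 weeks = 125 h
immersion water heater: 2.4 kW × 125 h = 300 kWh
pool pump: Runtime = 24 h × 20 = 480 h
pool pump: 2.12 kW × 480 h = 1017.6 kWh
gaming PC: 0.34 kW × 37 h = 12.58 kWh
ceiling fan: Runtime = 24 h × 53 = 1272 h
ceiling fan: 0.04 kW × 1272 h = 50.88 kWh
Total energy = 1381.06 kWh
Cost = 1381.06 × $0.15 = $207.16

$207.16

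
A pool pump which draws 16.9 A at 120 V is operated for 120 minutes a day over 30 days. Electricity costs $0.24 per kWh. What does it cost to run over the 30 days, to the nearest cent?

$29.20

Power = 16.9 A × 120 V = 2028 W = 2.028 kW
Runtime = 120 min × 30 = 3600 min = 60 h
Energy = 2.028 kW × 60 h = 121.68 kWh
Cost = 121.68 kWh × $0.24/kWh = $29.20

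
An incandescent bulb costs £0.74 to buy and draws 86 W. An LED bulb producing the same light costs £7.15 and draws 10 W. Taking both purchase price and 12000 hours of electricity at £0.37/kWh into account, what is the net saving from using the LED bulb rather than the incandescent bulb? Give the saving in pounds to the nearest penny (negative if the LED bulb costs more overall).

incandescent bulb: £0.74 + (86/1000) kW × 12000 h × £0.37 = £0.74 + £381.84 = £382.58
LED bulb: £7.15 + (10/1000) kW × 12000 h × £0.37 = £7.15 + £44.4 = £51.55
Saving = £382.58 − £51.55 = £331.03

£331.03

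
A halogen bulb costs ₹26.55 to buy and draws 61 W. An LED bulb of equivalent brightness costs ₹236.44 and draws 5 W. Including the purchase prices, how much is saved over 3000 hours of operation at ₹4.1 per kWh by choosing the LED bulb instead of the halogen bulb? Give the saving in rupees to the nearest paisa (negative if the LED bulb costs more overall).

₹478.91

halogen bulb: ₹26.55 + (61/1000) kW × 3000 h × ₹4.1 = ₹26.55 + ₹750.3 = ₹776.85
LED bulb: ₹236.44 + (5/1000) kW × 3000 h × ₹4.1 = ₹236.44 + ₹61.5 = ₹297.94
Saving = ₹776.85 − ₹297.94 = ₹478.91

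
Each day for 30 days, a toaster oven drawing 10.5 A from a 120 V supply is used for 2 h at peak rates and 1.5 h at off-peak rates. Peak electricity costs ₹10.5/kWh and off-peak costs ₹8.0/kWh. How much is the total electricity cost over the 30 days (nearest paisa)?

Power = 10.5 A × 120 V = 1260 W = 1.26 kW
Peak energy = 1.26 kW × 2 h × 30 = 75.6 kWh
Off-peak energy = 1.26 kW × 1.5 h × 30 = 56.7 kWh
Cost = 75.6 × ₹10.5 + 56.7 × ₹8.0 = ₹793.8 + ₹453.6 = ₹1247.40

₹1247.40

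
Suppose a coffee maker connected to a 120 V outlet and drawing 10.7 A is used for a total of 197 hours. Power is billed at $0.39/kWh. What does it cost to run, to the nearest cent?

Power = 10.7 A × 120 V = 1284 W = 1.284 kW
Energy = 1.284 kW × 197 h = 252.948 kWh
Cost = 252.948 kWh × $0.39/kWh = $98.65

$98.65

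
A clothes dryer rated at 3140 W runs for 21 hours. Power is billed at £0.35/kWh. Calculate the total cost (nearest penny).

Energy = 3.14 kW × 21 h = 65.94 kWh
Cost = 65.94 kWh × £0.35/kWh = £23.08

£23.08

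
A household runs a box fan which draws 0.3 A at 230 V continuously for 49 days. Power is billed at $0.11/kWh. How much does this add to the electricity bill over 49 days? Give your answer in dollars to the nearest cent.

$8.93

Power = 0.3 A × 230 V = 69 W = 0.069 kW
Runtime = 24 h × 49 = 1176 h
Energy = 0.069 kW × 1176 h = 81.144 kWh
Cost = 81.144 kWh × $0.11/kWh = $8.93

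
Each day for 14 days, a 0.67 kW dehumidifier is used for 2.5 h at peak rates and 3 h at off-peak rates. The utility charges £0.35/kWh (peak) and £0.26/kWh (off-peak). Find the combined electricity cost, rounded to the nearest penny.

£15.52

Peak energy = 0.67 kW × 2.5 h × 14 = 23.45 kWh
Off-peak energy = 0.67 kW × 3 h × 14 = 28.14 kWh
Cost = 23.45 × £0.35 + 28.14 × £0.26 = £8.2075 + £7.3164 = £15.52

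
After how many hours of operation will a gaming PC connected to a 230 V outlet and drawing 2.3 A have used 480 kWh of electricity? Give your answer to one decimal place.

Power = 2.3 A × 230 V = 529 W = 0.529 kW
Hours = 480 kWh ÷ 0.529 kW = 907.4 h

907.4 h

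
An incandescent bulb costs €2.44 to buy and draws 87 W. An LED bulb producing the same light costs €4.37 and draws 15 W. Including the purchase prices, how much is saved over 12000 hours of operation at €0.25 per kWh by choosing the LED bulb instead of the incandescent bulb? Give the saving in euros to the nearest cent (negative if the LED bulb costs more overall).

€214.07

incandescent bulb: €2.44 + (87/1000) kW × 12000 h × €0.25 = €2.44 + €261 = €263.44
LED bulb: €4.37 + (15/1000) kW × 12000 h × €0.25 = €4.37 + €45 = €49.37
Saving = €263.44 − €49.37 = €214.07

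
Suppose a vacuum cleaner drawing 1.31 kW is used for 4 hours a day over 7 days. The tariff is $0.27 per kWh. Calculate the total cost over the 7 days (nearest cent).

$9.90

Runtime = 4 h/day × 7 days = 28 h
Energy = 1.31 kW × 28 h = 36.68 kWh
Cost = 36.68 kWh × $0.27/kWh = $9.90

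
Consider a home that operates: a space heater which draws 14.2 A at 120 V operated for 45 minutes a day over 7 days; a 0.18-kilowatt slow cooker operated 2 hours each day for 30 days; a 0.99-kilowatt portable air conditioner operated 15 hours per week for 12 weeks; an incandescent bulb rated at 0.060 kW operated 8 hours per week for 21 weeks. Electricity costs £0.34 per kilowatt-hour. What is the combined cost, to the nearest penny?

£70.73

space heater: Power = 14.2 A × 120 V = 1704 W = 1.704 kW
space heater: Runtime = 45 min × 7 = 315 min = 5.25 h
space heater: 1.704 kW × 5.25 h = 8.946 kWh
slow cooker: Runtime = 2 h/day × 30 days = 60 h
slow cooker: 0.18 kW × 60 h = 10.8 kWh
portable air conditioner: Runtime = 15 h/week × 12 weeks = 180 h
portable air conditioner: 0.99 kW × 180 h = 178.2 kWh
incandescent bulb: Runtime = 8 h/week × 21 weeks = 168 h
incandescent bulb: 0.06 kW × 168 h = 10.08 kWh
Total energy = 208.026 kWh
Cost = 208.026 × £0.34 = £70.73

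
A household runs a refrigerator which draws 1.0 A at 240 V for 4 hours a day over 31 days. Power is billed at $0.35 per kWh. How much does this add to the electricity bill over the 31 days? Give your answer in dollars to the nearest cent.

Power = 1.0 A × 240 V = 240 W = 0.24 kW
Runtime = 4 h/day × 31 days = 124 h
Energy = 0.24 kW × 124 h = 29.76 kWh
Cost = 29.76 kWh × $0.35/kWh = $10.42

$10.42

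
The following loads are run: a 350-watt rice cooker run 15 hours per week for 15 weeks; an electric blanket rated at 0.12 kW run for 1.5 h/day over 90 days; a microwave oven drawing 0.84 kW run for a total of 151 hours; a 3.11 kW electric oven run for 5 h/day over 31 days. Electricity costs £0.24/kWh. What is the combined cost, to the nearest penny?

£168.92

rice cooker: Runtime = 15 h/week × 15 weeks = 225 h
rice cooker: 0.35 kW × 225 h = 78.75 kWh
electric blanket: Runtime = 1.5 h/day × 90 days = 135 h
electric blanket: 0.12 kW × 135 h = 16.2 kWh
microwave oven: 0.84 kW × 151 h = 126.84 kWh
electric oven: Runtime = 5 h/day × 31 days = 155 h
electric oven: 3.11 kW × 155 h = 482.05 kWh
Total energy = 703.84 kWh
Cost = 703.84 × £0.24 = £168.92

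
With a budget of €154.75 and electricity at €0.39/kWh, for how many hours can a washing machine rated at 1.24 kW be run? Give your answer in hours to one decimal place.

Energy available = €154.75 ÷ €0.39/kWh = 396.7949 kWh
Hours = 396.7949 kWh ÷ 1.24 kW = 320.0 h

320.0 h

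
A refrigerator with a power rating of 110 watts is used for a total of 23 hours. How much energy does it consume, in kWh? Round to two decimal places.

Energy = 0.11 kW × 23 h = 2.53 kWh

2.53 kWh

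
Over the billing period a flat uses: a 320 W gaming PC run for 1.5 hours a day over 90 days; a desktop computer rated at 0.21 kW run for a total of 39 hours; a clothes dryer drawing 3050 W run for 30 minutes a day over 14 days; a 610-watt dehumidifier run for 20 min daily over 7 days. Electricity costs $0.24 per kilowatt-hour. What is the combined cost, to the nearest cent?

gaming PC: Runtime = 1.5 h/day × 90 days = 135 h
gaming PC: 0.32 kW × 135 h = 43.2 kWh
desktop computer: 0.21 kW × 39 h = 8.19 kWh
clothes dryer: Runtime = 30 min × 14 = 420 min = 7 h
clothes dryer: 3.05 kW × 7 h = 21.35 kWh
dehumidifier: Runtime = 20 min × 7 = 140 min = 2.333333… h
dehumidifier: 0.61 kW × 2.333333… h = 1.423333… kWh
Total energy = 74.163333… kWh
Cost = 74.163333… × $0.24 = $17.80

$17.80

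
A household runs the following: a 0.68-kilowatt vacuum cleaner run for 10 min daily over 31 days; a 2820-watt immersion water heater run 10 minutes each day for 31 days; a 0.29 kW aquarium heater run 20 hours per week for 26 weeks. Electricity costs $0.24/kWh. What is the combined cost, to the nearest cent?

$40.53

vacuum cleaner: Runtime = 10 min × 31 = 310 min = 5.166666… h
vacuum cleaner: 0.68 kW × 5.166666… h = 3.513333… kWh
immersion water heater: Runtime = 10 min × 31 = 310 min = 5.166666… h
immersion water heater: 2.82 kW × 5.166666… h = 14.57 kWh
aquarium heater: Runtime = 20 h/week × 26 weeks = 520 h
aquarium heater: 0.29 kW × 520 h = 150.8 kWh
Total energy = 168.883333… kWh
Cost = 168.883333… × $0.24 = $40.53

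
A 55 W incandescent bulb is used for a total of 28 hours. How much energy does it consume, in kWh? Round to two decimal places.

1.54 kWh

Energy = 0.055 kW × 28 h = 1.54 kWh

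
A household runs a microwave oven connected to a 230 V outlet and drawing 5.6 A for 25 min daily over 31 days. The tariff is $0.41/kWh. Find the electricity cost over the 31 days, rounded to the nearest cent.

Power = 5.6 A × 230 V = 1288 W = 1.288 kW
Runtime = 25 min × 31 = 775 min = 12.916666… h
Energy = 1.288 kW × 12.916666… h = 16.636666… kWh
Cost = 16.636666… kWh × $0.41/kWh = $6.82

$6.82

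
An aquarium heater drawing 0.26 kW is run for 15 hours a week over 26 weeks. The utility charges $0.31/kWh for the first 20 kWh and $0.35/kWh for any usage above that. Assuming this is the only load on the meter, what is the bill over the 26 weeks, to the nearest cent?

Runtime = 15 h/week × 26 weeks = 390 h
Energy = 0.26 kW × 390 h = 101.4 kWh
Tier 1 (0–20 kWh): 20 × $0.31 = $6.2
Above 20 kWh: 81.4 × $0.35 = $28.49
Bill = $34.69

$34.69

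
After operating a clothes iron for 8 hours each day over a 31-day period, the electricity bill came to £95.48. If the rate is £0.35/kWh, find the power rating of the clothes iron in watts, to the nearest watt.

1100 W

Energy = £95.48 ÷ £0.35/kWh = 272.8 kWh
Runtime = 8 h/day × 31 days = 248 h
Power = 272.8 kWh ÷ 248 h = 1.1 kW = 1100 W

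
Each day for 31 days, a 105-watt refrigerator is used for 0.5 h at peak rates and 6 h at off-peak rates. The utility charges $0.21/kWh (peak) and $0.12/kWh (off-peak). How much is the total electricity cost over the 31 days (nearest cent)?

Peak energy = 0.105 kW × 0.5 h × 31 = 1.6275 kWh
Off-peak energy = 0.105 kW × 6 h × 31 = 19.53 kWh
Cost = 1.6275 × $0.21 + 19.53 × $0.12 = $0.341775 + $2.3436 = $2.69

$2.69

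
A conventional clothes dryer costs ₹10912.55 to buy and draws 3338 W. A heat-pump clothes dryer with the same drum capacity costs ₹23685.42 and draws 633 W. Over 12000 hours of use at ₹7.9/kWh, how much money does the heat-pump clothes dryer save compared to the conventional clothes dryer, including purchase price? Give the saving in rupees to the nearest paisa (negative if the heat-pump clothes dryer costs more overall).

conventional clothes dryer: ₹10912.55 + (3338/1000) kW × 12000 h × ₹7.9 = ₹10912.55 + ₹316442.4 = ₹327354.95
heat-pump clothes dryer: ₹23685.42 + (633/1000) kW × 12000 h × ₹7.9 = ₹23685.42 + ₹60008.4 = ₹83693.82
Saving = ₹327354.95 − ₹83693.82 = ₹243661.13

₹243661.13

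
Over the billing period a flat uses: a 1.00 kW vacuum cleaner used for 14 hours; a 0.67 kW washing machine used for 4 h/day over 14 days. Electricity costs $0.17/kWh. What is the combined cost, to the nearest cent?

$8.76

vacuum cleaner: 1 kW × 14 h = 14 kWh
washing machine: Runtime = 4 h/day × 14 days = 56 h
washing machine: 0.67 kW × 56 h = 37.52 kWh
Total energy = 51.52 kWh
Cost = 51.52 × $0.17 = $8.76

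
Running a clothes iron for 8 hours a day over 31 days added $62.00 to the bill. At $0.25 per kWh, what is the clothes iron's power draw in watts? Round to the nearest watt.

1000 W

Energy = $62.00 ÷ $0.25/kWh = 248 kWh
Runtime = 8 h/day × 31 days = 248 h
Power = 248 kWh ÷ 248 h = 1 kW = 1000 W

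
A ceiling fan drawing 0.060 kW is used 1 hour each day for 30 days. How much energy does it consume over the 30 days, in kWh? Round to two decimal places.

Runtime = 1 h/day × 30 days = 30 h
Energy = 0.06 kW × 30 h = 1.8 kWh

1.80 kWh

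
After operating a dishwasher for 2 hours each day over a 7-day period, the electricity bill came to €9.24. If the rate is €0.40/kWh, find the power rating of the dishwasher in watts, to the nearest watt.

Energy = €9.24 ÷ €0.40/kWh = 23.1 kWh
Runtime = 2 h/day × 7 days = 14 h
Power = 23.1 kWh ÷ 14 h = 1.65 kW = 1650 W

1650 W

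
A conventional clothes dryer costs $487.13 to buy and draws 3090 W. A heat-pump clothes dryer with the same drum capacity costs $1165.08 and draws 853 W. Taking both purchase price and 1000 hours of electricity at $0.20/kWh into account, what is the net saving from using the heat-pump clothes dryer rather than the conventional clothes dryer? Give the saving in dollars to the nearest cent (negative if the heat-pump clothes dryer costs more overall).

conventional clothes dryer: $487.13 + (3090/1000) kW × 1000 h × $0.20 = $487.13 + $618 = $1105.13
heat-pump clothes dryer: $1165.08 + (853/1000) kW × 1000 h × $0.20 = $1165.08 + $170.6 = $1335.68
Saving = $1105.13 − $1335.68 = −$230.55

-$230.55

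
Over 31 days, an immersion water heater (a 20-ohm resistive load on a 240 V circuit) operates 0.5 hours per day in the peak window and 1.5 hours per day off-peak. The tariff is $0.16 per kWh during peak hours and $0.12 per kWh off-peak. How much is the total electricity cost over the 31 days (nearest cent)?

$23.21

Power = V²/R = 240²/20 = 2880 W = 2.88 kW
Peak energy = 2.88 kW × 0.5 h × 31 = 44.64 kWh
Off-peak energy = 2.88 kW × 1.5 h × 31 = 133.92 kWh
Cost = 44.64 × $0.16 + 133.92 × $0.12 = $7.1424 + $16.0704 = $23.21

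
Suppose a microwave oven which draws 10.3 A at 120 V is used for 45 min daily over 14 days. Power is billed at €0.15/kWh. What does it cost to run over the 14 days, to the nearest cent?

€1.95

Power = 10.3 A × 120 V = 1236 W = 1.236 kW
Runtime = 45 min × 14 = 630 min = 10.5 h
Energy = 1.236 kW × 10.5 h = 12.978 kWh
Cost = 12.978 kWh × €0.15/kWh = €1.95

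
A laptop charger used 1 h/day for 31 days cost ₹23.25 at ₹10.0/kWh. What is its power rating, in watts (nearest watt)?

75 W

Energy = ₹23.25 ÷ ₹10.0/kWh = 2.325 kWh
Runtime = 1 h/day × 31 days = 31 h
Power = 2.325 kWh ÷ 31 h = 0.075 kW = 75 W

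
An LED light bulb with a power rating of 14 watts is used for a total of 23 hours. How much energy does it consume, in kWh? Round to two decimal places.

0.32 kWh

Energy = 0.014 kW × 23 h = 0.322 kWh ≈ 0.32 kWh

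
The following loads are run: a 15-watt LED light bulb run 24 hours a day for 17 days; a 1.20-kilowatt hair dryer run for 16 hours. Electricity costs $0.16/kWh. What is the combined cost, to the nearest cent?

$4.05

LED light bulb: Runtime = 24 h × 17 = 408 h
LED light bulb: 0.015 kW × 408 h = 6.12 kWh
hair dryer: 1.2 kW × 16 h = 19.2 kWh
Total energy = 25.32 kWh
Cost = 25.32 × $0.16 = $4.05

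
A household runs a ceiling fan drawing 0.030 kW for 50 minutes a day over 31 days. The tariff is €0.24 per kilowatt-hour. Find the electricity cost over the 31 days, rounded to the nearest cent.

€0.19

Runtime = 50 min × 31 = 1550 min = 25.833333… h
Energy = 0.03 kW × 25.833333… h = 0.775 kWh
Cost = 0.775 kWh × €0.24/kWh = €0.19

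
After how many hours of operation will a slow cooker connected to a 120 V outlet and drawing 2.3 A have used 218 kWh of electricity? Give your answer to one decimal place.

789.9 h

Power = 2.3 A × 120 V = 276 W = 0.276 kW
Hours = 218 kWh ÷ 0.276 kW = 789.9 h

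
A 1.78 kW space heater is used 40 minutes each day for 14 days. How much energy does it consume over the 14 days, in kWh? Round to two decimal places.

Runtime = 40 min × 14 = 560 min = 9.333333… h
Energy = 1.78 kW × 9.333333… h = 16.613333… kWh ≈ 16.61 kWh

16.61 kWh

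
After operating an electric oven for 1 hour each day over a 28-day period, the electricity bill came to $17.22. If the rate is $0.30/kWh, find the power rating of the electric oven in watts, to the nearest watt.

Energy = $17.22 ÷ $0.30/kWh = 57.4 kWh
Runtime = 1 h/day × 28 days = 28 h
Power = 57.4 kWh ÷ 28 h = 2.05 kW = 2050 W

2050 W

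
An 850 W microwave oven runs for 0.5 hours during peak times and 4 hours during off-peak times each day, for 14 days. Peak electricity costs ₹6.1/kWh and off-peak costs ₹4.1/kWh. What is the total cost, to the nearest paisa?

₹231.46

Peak energy = 0.85 kW × 0.5 h × 14 = 5.95 kWh
Off-peak energy = 0.85 kW × 4 h × 14 = 47.6 kWh
Cost = 5.95 × ₹6.1 + 47.6 × ₹4.1 = ₹36.295 + ₹195.16 = ₹231.46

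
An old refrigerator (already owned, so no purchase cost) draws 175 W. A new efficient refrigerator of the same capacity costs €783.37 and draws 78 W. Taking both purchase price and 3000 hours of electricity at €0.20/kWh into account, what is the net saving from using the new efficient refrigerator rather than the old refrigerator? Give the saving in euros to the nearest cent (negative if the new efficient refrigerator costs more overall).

-€725.17

old refrigerator: €0.00 + (175/1000) kW × 3000 h × €0.20 = €0.00 + €105 = €105
new efficient refrigerator: €783.37 + (78/1000) kW × 3000 h × €0.20 = €783.37 + €46.8 = €830.17
Saving = €105 − €830.17 = −€725.17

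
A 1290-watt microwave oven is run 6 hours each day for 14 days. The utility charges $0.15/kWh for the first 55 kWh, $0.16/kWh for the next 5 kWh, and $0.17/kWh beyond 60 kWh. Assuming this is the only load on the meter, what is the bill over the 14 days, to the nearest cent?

$17.27

Runtime = 6 h/day × 14 days = 84 h
Energy = 1.29 kW × 84 h = 108.36 kWh
Tier 1 (0–55 kWh): 55 × $0.15 = $8.25
Tier 2 (55–60 kWh): 5 × $0.16 = $0.8
Above 60 kWh: 48.36 × $0.17 = $8.2212
Bill = $17.27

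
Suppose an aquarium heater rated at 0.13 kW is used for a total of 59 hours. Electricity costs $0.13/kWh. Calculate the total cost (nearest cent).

$1.00

Energy = 0.13 kW × 59 h = 7.67 kWh
Cost = 7.67 kWh × $0.13/kWh = $1.00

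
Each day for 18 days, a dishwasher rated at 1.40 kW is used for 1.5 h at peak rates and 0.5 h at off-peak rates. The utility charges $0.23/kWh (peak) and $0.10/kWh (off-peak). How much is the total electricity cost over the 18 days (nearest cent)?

Peak energy = 1.4 kW × 1.5 h × 18 = 37.8 kWh
Off-peak energy = 1.4 kW × 0.5 h × 18 = 12.6 kWh
Cost = 37.8 × $0.23 + 12.6 × $0.10 = $8.694 + $1.26 = $9.95

$9.95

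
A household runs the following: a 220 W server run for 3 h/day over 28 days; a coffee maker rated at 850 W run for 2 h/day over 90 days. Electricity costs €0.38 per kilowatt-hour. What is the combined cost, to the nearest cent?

server: Runtime = 3 h/day × 28 days = 84 h
server: 0.22 kW × 84 h = 18.48 kWh
coffee maker: Runtime = 2 h/day × 90 days = 180 h
coffee maker: 0.85 kW × 180 h = 153 kWh
Total energy = 171.48 kWh
Cost = 171.48 × €0.38 = €65.16

€65.16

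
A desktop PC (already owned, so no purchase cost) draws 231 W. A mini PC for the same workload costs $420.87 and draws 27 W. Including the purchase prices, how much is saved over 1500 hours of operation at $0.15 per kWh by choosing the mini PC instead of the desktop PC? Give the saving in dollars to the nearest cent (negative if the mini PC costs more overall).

desktop PC: $0.00 + (231/1000) kW × 1500 h × $0.15 = $0.00 + $51.975 = $51.975
mini PC: $420.87 + (27/1000) kW × 1500 h × $0.15 = $420.87 + $6.075 = $426.945
Saving = $51.975 − $426.945 = −$374.97

-$374.97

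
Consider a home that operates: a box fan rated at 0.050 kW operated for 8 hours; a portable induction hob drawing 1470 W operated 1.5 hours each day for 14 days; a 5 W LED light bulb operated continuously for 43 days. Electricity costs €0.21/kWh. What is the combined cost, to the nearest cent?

€7.65

box fan: 0.05 kW × 8 h = 0.4 kWh
portable induction hob: Runtime = 1.5 h/day × 14 days = 21 h
portable induction hob: 1.47 kW × 21 h = 30.87 kWh
LED light bulb: Runtime = 24 h × 43 = 1032 h
LED light bulb: 0.005 kW × 1032 h = 5.16 kWh
Total energy = 36.43 kWh
Cost = 36.43 × €0.21 = €7.65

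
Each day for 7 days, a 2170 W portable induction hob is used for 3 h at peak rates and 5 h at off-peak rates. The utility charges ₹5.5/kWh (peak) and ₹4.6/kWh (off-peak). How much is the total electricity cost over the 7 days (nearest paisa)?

₹600.01

Peak energy = 2.17 kW × 3 h × 7 = 45.57 kWh
Off-peak energy = 2.17 kW × 5 h × 7 = 75.95 kWh
Cost = 45.57 × ₹5.5 + 75.95 × ₹4.6 = ₹250.635 + ₹349.37 = ₹600.01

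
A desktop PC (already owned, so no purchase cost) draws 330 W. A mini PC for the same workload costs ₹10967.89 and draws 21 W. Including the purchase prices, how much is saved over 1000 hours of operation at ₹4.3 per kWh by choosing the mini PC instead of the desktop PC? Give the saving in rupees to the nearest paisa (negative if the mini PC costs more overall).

-₹9639.19

desktop PC: ₹0.00 + (330/1000) kW × 1000 h × ₹4.3 = ₹0.00 + ₹1419 = ₹1419
mini PC: ₹10967.89 + (21/1000) kW × 1000 h × ₹4.3 = ₹10967.89 + ₹90.3 = ₹11058.19
Saving = ₹1419 − ₹11058.19 = −₹9639.19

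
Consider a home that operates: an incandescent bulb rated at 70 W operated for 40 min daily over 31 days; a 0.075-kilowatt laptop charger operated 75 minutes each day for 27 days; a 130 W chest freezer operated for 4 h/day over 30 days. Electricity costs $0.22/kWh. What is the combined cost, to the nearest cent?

incandescent bulb: Runtime = 40 min × 31 = 1240 min = 20.666666… h
incandescent bulb: 0.07 kW × 20.666666… h = 1.446666… kWh
laptop charger: Runtime = 75 min × 27 = 2025 min = 33.75 h
laptop charger: 0.075 kW × 33.75 h = 2.53125 kWh
chest freezer: Runtime = 4 h/day × 30 days = 120 h
chest freezer: 0.13 kW × 120 h = 15.6 kWh
Total energy = 19.577916… kWh
Cost = 19.577916… × $0.22 = $4.31

$4.31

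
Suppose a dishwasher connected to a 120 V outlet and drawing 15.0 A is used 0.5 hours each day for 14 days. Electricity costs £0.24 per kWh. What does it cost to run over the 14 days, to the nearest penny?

£3.02

Power = 15.0 A × 120 V = 1800 W = 1.8 kW
Runtime = 0.5 h/day × 14 days = 7 h
Energy = 1.8 kW × 7 h = 12.6 kWh
Cost = 12.6 kWh × £0.24/kWh = £3.02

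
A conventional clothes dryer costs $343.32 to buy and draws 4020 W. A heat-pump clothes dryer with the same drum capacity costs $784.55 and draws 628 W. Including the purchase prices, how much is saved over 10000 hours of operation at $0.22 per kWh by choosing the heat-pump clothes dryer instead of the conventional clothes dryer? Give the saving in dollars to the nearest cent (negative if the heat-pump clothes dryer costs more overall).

conventional clothes dryer: $343.32 + (4020/1000) kW × 10000 h × $0.22 = $343.32 + $8844 = $9187.32
heat-pump clothes dryer: $784.55 + (628/1000) kW × 10000 h × $0.22 = $784.55 + $1381.6 = $2166.15
Saving = $9187.32 − $2166.15 = $7021.17

$7021.17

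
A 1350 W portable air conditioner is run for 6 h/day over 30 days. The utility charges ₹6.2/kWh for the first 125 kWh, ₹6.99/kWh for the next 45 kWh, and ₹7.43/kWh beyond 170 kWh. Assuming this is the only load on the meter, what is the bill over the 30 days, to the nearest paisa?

₹1631.94

Runtime = 6 h/day × 30 days = 180 h
Energy = 1.35 kW × 180 h = 243 kWh
Tier 1 (0–125 kWh): 125 × ₹6.2 = ₹775
Tier 2 (125–170 kWh): 45 × ₹6.99 = ₹314.55
Above 170 kWh: 73 × ₹7.43 = ₹542.39
Bill = ₹1631.94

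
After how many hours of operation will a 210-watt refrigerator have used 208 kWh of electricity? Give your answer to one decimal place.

990.5 h

Hours = 208 kWh ÷ 0.21 kW = 990.5 h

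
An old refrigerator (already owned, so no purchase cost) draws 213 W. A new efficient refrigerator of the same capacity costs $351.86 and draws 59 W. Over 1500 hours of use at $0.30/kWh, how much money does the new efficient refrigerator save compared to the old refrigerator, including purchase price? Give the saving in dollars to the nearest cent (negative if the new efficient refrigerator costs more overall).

-$282.56

old refrigerator: $0.00 + (213/1000) kW × 1500 h × $0.30 = $0.00 + $95.85 = $95.85
new efficient refrigerator: $351.86 + (59/1000) kW × 1500 h × $0.30 = $351.86 + $26.55 = $378.41
Saving = $95.85 − $378.41 = −$282.56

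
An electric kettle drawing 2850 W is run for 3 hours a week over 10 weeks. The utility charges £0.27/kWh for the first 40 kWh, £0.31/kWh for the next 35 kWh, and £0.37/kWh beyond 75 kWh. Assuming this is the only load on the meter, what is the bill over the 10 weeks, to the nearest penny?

Runtime = 3 h/week × 10 weeks = 30 h
Energy = 2.85 kW × 30 h = 85.5 kWh
Tier 1 (0–40 kWh): 40 × £0.27 = £10.8
Tier 2 (40–75 kWh): 35 × £0.31 = £10.85
Above 75 kWh: 10.5 × £0.37 = £3.885
Bill = £25.54

£25.54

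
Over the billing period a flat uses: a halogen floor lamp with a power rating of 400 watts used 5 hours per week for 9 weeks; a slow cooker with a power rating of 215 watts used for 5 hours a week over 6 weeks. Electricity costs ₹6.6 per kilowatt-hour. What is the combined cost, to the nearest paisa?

₹161.37

halogen floor lamp: Runtime = 5 h/week × 9 weeks = 45 h
halogen floor lamp: 0.4 kW × 45 h = 18 kWh
slow cooker: Runtime = 5 h/week × 6 weeks = 30 h
slow cooker: 0.215 kW × 30 h = 6.45 kWh
Total energy = 24.45 kWh
Cost = 24.45 × ₹6.6 = ₹161.37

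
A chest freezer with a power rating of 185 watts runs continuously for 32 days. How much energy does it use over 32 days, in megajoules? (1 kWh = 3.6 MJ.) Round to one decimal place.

Runtime = 24 h × 32 = 768 h
Energy = 0.185 kW × 768 h = 142.08 kWh
= 142.08 × 3.6 MJ = 511.5 MJ

511.5 MJ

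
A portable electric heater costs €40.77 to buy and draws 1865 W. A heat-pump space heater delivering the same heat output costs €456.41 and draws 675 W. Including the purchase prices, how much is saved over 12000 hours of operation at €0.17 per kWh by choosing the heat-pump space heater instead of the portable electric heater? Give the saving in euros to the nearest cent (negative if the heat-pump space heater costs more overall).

portable electric heater: €40.77 + (1865/1000) kW × 12000 h × €0.17 = €40.77 + €3804.6 = €3845.37
heat-pump space heater: €456.41 + (675/1000) kW × 12000 h × €0.17 = €456.41 + €1377 = €1833.41
Saving = €3845.37 − €1833.41 = €2011.96

€2011.96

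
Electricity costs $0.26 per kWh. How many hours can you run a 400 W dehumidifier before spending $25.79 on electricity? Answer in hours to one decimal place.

Energy available = $25.79 ÷ $0.26/kWh = 99.1923 kWh
Hours = 99.1923 kWh ÷ 0.4 kW = 248.0 h

248.0 h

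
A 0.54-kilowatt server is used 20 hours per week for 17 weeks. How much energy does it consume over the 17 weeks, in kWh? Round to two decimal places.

183.60 kWh

Runtime = 20 h/week × 17 weeks = 340 h
Energy = 0.54 kW × 340 h = 183.6 kWh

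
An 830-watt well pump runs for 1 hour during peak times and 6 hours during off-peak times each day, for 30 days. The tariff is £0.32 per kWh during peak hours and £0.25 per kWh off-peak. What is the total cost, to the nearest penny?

£45.32

Peak energy = 0.83 kW × 1 h × 30 = 24.9 kWh
Off-peak energy = 0.83 kW × 6 h × 30 = 149.4 kWh
Cost = 24.9 × £0.32 + 149.4 × £0.25 = £7.968 + £37.35 = £45.32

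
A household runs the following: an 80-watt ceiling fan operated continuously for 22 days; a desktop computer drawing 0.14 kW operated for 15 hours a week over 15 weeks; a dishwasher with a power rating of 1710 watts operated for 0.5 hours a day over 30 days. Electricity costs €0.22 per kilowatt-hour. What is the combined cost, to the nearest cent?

€21.87

ceiling fan: Runtime = 24 h × 22 = 528 h
ceiling fan: 0.08 kW × 528 h = 42.24 kWh
desktop computer: Runtime = 15 h/week × 15 weeks = 225 h
desktop computer: 0.14 kW × 225 h = 31.5 kWh
dishwasher: Runtime = 0.5 h/day × 30 days = 15 h
dishwasher: 1.71 kW × 15 h = 25.65 kWh
Total energy = 99.39 kWh
Cost = 99.39 × €0.22 = €21.87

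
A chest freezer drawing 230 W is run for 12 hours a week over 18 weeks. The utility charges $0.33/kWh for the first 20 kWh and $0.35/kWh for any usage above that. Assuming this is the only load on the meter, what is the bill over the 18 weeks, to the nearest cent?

Runtime = 12 h/week × 18 weeks = 216 h
Energy = 0.23 kW × 216 h = 49.68 kWh
Tier 1 (0–20 kWh): 20 × $0.33 = $6.6
Above 20 kWh: 29.68 × $0.35 = $10.388
Bill = $16.99

$16.99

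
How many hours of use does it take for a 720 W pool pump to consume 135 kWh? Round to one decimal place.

Hours = 135 kWh ÷ 0.72 kW = 187.5 h

187.5 h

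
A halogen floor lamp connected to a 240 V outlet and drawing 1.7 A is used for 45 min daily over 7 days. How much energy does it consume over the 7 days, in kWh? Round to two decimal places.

Power = 1.7 A × 240 V = 408 W = 0.408 kW
Runtime = 45 min × 7 = 315 min = 5.25 h
Energy = 0.408 kW × 5.25 h = 2.142 kWh ≈ 2.14 kWh

2.14 kWh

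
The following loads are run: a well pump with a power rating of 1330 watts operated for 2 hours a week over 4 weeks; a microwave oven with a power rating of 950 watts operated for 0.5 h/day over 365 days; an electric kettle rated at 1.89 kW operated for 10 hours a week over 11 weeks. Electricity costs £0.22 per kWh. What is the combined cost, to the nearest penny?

£86.22

well pump: Runtime = 2 h/week × 4 weeks = 8 h
well pump: 1.33 kW × 8 h = 10.64 kWh
microwave oven: Runtime = 0.5 h/day × 365 days = 182.5 h
microwave oven: 0.95 kW × 182.5 h = 173.375 kWh
electric kettle: Runtime = 10 h/week × 11 weeks = 110 h
electric kettle: 1.89 kW × 110 h = 207.9 kWh
Total energy = 391.915 kWh
Cost = 391.915 × £0.22 = £86.22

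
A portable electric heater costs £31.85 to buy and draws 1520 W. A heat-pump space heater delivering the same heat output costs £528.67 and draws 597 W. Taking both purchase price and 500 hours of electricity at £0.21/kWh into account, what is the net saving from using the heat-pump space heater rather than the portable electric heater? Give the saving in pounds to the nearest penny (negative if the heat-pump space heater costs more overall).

-£399.91

portable electric heater: £31.85 + (1520/1000) kW × 500 h × £0.21 = £31.85 + £159.6 = £191.45
heat-pump space heater: £528.67 + (597/1000) kW × 500 h × £0.21 = £528.67 + £62.685 = £591.355
Saving = £191.45 − £591.355 = −£399.905 → -£399.91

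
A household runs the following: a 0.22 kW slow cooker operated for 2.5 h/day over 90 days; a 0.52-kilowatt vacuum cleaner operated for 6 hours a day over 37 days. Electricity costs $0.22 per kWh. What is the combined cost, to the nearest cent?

slow cooker: Runtime = 2.5 h/day × 90 days = 225 h
slow cooker: 0.22 kW × 225 h = 49.5 kWh
vacuum cleaner: Runtime = 6 h/day × 37 days = 222 h
vacuum cleaner: 0.52 kW × 222 h = 115.44 kWh
Total energy = 164.94 kWh
Cost = 164.94 × $0.22 = $36.29

$36.29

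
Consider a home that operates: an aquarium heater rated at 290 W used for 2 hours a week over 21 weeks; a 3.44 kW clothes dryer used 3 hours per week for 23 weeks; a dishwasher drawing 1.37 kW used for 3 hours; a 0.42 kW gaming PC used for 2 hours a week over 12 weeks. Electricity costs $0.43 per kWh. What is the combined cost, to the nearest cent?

$113.40

aquarium heater: Runtime = 2 h/week × 21 weeks = 42 h
aquarium heater: 0.29 kW × 42 h = 12.18 kWh
clothes dryer: Runtime = 3 h/week × 23 weeks = 69 h
clothes dryer: 3.44 kW × 69 h = 237.36 kWh
dishwasher: 1.37 kW × 3 h = 4.11 kWh
gaming PC: Runtime = 2 h/week × 12 weeks = 24 h
gaming PC: 0.42 kW × 24 h = 10.08 kWh
Total energy = 263.73 kWh
Cost = 263.73 × $0.43 = $113.40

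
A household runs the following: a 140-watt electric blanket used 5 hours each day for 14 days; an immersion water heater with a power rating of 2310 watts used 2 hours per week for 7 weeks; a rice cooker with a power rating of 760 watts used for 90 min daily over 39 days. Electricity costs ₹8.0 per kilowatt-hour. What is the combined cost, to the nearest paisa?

₹692.80

electric blanket: Runtime = 5 h/day × 14 days = 70 h
electric blanket: 0.14 kW × 70 h = 9.8 kWh
immersion water heater: Runtime = 2 h/week × 7 weeks = 14 h
immersion water heater: 2.31 kW × 14 h = 32.34 kWh
rice cooker: Runtime = 90 min × 39 = 3510 min = 58.5 h
rice cooker: 0.76 kW × 58.5 h = 44.46 kWh
Total energy = 86.6 kWh
Cost = 86.6 × ₹8.0 = ₹692.80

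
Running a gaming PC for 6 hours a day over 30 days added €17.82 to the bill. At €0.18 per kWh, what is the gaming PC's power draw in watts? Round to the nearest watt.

550 W

Energy = €17.82 ÷ €0.18/kWh = 99 kWh
Runtime = 6 h/day × 30 days = 180 h
Power = 99 kWh ÷ 180 h = 0.55 kW = 550 W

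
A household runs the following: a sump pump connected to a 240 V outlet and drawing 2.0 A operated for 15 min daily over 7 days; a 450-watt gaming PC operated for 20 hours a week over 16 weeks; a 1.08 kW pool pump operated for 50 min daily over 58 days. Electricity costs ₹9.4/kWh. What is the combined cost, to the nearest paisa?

₹1852.18

sump pump: Power = 2.0 A × 240 V = 480 W = 0.48 kW
sump pump: Runtime = 15 min × 7 = 105 min = 1.75 h
sump pump: 0.48 kW × 1.75 h = 0.84 kWh
gaming PC: Runtime = 20 h/week × 16 weeks = 320 h
gaming PC: 0.45 kW × 320 h = 144 kWh
pool pump: Runtime = 50 min × 58 = 2900 min = 48.333333… h
pool pump: 1.08 kW × 48.333333… h = 52.2 kWh
Total energy = 197.04 kWh
Cost = 197.04 × ₹9.4 = ₹1852.18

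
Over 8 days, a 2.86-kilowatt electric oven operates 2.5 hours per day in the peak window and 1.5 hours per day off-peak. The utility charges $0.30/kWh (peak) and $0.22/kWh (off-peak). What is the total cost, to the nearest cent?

$24.71

Peak energy = 2.86 kW × 2.5 h × 8 = 57.2 kWh
Off-peak energy = 2.86 kW × 1.5 h × 8 = 34.32 kWh
Cost = 57.2 × $0.30 + 34.32 × $0.22 = $17.16 + $7.5504 = $24.71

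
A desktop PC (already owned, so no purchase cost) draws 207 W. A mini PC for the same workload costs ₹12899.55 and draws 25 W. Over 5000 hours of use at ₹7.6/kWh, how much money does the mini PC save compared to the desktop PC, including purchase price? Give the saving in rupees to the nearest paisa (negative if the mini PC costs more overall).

-₹5983.55

desktop PC: ₹0.00 + (207/1000) kW × 5000 h × ₹7.6 = ₹0.00 + ₹7866 = ₹7866
mini PC: ₹12899.55 + (25/1000) kW × 5000 h × ₹7.6 = ₹12899.55 + ₹950 = ₹13849.55
Saving = ₹7866 − ₹13849.55 = −₹5983.55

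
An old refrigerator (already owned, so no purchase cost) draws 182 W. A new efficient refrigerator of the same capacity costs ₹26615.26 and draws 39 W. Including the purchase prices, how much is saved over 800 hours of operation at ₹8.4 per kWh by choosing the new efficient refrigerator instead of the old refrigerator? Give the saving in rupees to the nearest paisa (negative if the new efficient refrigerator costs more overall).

old refrigerator: ₹0.00 + (182/1000) kW × 800 h × ₹8.4 = ₹0.00 + ₹1223.04 = ₹1223.04
new efficient refrigerator: ₹26615.26 + (39/1000) kW × 800 h × ₹8.4 = ₹26615.26 + ₹262.08 = ₹26877.34
Saving = ₹1223.04 − ₹26877.34 = −₹25654.3

-₹25654.30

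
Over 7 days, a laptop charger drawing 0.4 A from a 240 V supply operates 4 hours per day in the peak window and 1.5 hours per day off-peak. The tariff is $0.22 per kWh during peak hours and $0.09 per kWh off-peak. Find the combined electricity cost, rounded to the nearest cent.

Power = 0.4 A × 240 V = 96 W = 0.096 kW
Peak energy = 0.096 kW × 4 h × 7 = 2.688 kWh
Off-peak energy = 0.096 kW × 1.5 h × 7 = 1.008 kWh
Cost = 2.688 × $0.22 + 1.008 × $0.09 = $0.59136 + $0.09072 = $0.68

$0.68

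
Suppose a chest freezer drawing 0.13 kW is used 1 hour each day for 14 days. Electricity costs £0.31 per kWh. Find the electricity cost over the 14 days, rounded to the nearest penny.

£0.56

Runtime = 1 h/day × 14 days = 14 h
Energy = 0.13 kW × 14 h = 1.82 kWh
Cost = 1.82 kWh × £0.31/kWh = £0.56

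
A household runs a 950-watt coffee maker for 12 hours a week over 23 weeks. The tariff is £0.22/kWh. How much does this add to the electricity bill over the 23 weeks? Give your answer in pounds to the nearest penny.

Runtime = 12 h/week × 23 weeks = 276 h
Energy = 0.95 kW × 276 h = 262.2 kWh
Cost = 262.2 kWh × £0.22/kWh = £57.68

£57.68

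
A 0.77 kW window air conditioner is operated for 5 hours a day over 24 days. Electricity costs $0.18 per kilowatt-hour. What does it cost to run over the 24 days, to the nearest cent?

$16.63

Runtime = 5 h/day × 24 days = 120 h
Energy = 0.77 kW × 120 h = 92.4 kWh
Cost = 92.4 kWh × $0.18/kWh = $16.63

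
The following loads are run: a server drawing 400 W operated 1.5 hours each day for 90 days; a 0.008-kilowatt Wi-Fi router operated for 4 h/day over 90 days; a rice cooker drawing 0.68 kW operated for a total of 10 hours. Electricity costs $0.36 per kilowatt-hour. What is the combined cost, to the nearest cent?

$22.92

server: Runtime = 1.5 h/day × 90 days = 135 h
server: 0.4 kW × 135 h = 54 kWh
Wi-Fi router: Runtime = 4 h/day × 90 days = 360 h
Wi-Fi router: 0.008 kW × 360 h = 2.88 kWh
rice cooker: 0.68 kW × 10 h = 6.8 kWh
Total energy = 63.68 kWh
Cost = 63.68 × $0.36 = $22.92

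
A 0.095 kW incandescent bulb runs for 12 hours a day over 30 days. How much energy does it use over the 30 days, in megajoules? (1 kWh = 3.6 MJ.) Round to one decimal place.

Runtime = 12 h/day × 30 days = 360 h
Energy = 0.095 kW × 360 h = 34.2 kWh
= 34.2 × 3.6 MJ = 123.1 MJ

123.1 MJ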